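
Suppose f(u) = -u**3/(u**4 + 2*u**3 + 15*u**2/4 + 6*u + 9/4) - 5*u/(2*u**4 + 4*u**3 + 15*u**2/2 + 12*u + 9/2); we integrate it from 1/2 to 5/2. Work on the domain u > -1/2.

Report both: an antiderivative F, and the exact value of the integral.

Antiderivative: F(u) = (231*log(u + 1/2) - 741*log(u + 3/2) - 18*log(u**2 + 3) + 32*sqrt(3)*atan(sqrt(3)*u/3))/546; value = -19*log(4)/14 - 3*log(37/4)/91 - 16*sqrt(3)*atan(sqrt(3)/6)/273 + 3*log(13/4)/91 + 16*sqrt(3)*atan(5*sqrt(3)/6)/273 + 11*log(3)/26 + 19*log(2)/14

Factor the denominator ((2*u + 1)*(2*u + 3)*(u**2 + 3)) and decompose: f = -2*(3*u - 8)/(91*(u**2 + 3)) - 19/(7*(2*u + 3)) + 11/(13*(2*u + 1)); each piece integrates to a log, atan, or power term.
F(u) = (231*log(u + 1/2) - 741*log(u + 3/2) - 18*log(u**2 + 3) + 32*sqrt(3)*atan(sqrt(3)*u/3))/546 is an antiderivative of f.
Check: d/du[(231*log(u + 1/2) - 741*log(u + 3/2) - 18*log(u**2 + 3) + 32*sqrt(3)*atan(sqrt(3)*u/3))/546] = (-4*u**3 - 10*u)/(4*u**4 + 8*u**3 + 15*u**2 + 24*u + 9), which equals f(u).
F(5/2) = -19*log(4)/14 - 3*log(37/4)/91 + 16*sqrt(3)*atan(5*sqrt(3)/6)/273 + 11*log(3)/26; F(1/2) = -19*log(2)/14 - 3*log(13/4)/91 + 16*sqrt(3)*atan(sqrt(3)/6)/273.
Integral = F(5/2) - F(1/2) = -19*log(4)/14 - 3*log(37/4)/91 - 16*sqrt(3)*atan(sqrt(3)/6)/273 + 3*log(13/4)/91 + 16*sqrt(3)*atan(5*sqrt(3)/6)/273 + 11*log(3)/26 + 19*log(2)/14.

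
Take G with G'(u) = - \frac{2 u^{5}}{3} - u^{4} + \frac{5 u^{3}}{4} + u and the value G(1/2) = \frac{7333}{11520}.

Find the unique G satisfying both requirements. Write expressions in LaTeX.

G(u) = - \frac{u^{6}}{9} - \frac{u^{5}}{5} + \frac{5 u^{4}}{16} + \frac{u^{2}}{2} + \frac{1}{2}

Integrate term by term and add the pieces.
A general antiderivative is - \frac{u^{6}}{9} - \frac{u^{5}}{5} + \frac{5 u^{4}}{16} + \frac{u^{2}}{2} + C.
The condition gives C = \frac{7333}{11520} - (\frac{1573}{11520}) = \frac{1}{2}.
So G(u) = - \frac{u^{6}}{9} - \frac{u^{5}}{5} + \frac{5 u^{4}}{16} + \frac{u^{2}}{2} + \frac{1}{2}.
Check: d/du[- \frac{u^{6}}{9} - \frac{u^{5}}{5} + \frac{5 u^{4}}{16} + \frac{u^{2}}{2} + \frac{1}{2}] = - \frac{2 u^{5}}{3} - u^{4} + \frac{5 u^{3}}{4} + u = G'(u).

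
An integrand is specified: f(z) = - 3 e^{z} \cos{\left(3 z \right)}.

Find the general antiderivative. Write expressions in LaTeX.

F(z) = - \frac{3 \left(3 \sin{\left(3 z \right)} + \cos{\left(3 z \right)}\right) e^{z}}{10} + C

A first test for any F(z): its z-derivative must equal f(z) identically.
Check: d/dz[- \frac{3 \left(3 \sin{\left(3 z \right)} + \cos{\left(3 z \right)}\right) e^{z}}{10}] = - 3 e^{z} \cos{\left(3 z \right)} = f(z).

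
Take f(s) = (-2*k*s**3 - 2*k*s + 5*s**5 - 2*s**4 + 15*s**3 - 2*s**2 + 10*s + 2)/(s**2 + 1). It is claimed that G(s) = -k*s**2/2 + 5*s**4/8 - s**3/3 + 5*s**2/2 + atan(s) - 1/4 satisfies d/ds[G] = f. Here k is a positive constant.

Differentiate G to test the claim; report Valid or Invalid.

d/ds[G] = (-2*k*s**3 - 2*k*s + 5*s**5 - 2*s**4 + 15*s**3 - 2*s**2 + 10*s + 2)/(2*s**2 + 2)
d/ds[G] - f(s) = (2*k*s**3 + 2*k*s - 5*s**5 + 2*s**4 - 15*s**3 + 2*s**2 - 10*s - 2)/(2*s**2 + 2) != 0.

Invalid: d/ds[G] - f = (2*k*s**3 + 2*k*s - 5*s**5 + 2*s**4 - 15*s**3 + 2*s**2 - 10*s - 2)/(2*s**2 + 2), which is not 0.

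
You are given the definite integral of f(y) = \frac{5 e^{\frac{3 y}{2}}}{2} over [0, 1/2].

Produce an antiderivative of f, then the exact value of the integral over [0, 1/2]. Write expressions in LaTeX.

For F(y) to be correct the identity F'(y) - f(y) = 0 must hold.
F(y) = \frac{5 e^{\frac{3 y}{2}}}{3} is an antiderivative of f.
Check: d/dy[\frac{5 e^{\frac{3 y}{2}}}{3}] = \frac{5 e^{\frac{3 y}{2}}}{2} = f(y).
F(1/2) = \frac{5 e^{\frac{3}{4}}}{3}; F(0) = \frac{5}{3}.
Integral = F(1/2) - F(0) = - \frac{5}{3} + \frac{5 e^{\frac{3}{4}}}{3}.

Antiderivative: F(y) = \frac{5 e^{\frac{3 y}{2}}}{3}; value = - \frac{5}{3} + \frac{5 e^{\frac{3}{4}}}{3}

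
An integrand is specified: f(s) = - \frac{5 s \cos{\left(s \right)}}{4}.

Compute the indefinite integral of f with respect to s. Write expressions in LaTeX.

Check any antiderivative F(s) by computing F'(s) and comparing it with f(s).
Check: d/ds[\frac{5 \left(- s \sin{\left(s \right)} - \cos{\left(s \right)}\right)}{4}] = - \frac{5 s \cos{\left(s \right)}}{4} = f(s).

F(s) = \frac{5 \left(- s \sin{\left(s \right)} - \cos{\left(s \right)}\right)}{4} + C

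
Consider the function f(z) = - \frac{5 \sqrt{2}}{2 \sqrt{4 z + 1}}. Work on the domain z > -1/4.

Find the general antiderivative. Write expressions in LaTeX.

F(z) = - \frac{5 \sqrt{2} \sqrt{4 z + 1}}{4} + C

Differentiate the proposed F(z) back; it has to land on f(z) exactly.
Check: d/dz[- \frac{5 \sqrt{2} \sqrt{4 z + 1}}{4}] = - \frac{5 \sqrt{2}}{2 \sqrt{4 z + 1}} = f(z).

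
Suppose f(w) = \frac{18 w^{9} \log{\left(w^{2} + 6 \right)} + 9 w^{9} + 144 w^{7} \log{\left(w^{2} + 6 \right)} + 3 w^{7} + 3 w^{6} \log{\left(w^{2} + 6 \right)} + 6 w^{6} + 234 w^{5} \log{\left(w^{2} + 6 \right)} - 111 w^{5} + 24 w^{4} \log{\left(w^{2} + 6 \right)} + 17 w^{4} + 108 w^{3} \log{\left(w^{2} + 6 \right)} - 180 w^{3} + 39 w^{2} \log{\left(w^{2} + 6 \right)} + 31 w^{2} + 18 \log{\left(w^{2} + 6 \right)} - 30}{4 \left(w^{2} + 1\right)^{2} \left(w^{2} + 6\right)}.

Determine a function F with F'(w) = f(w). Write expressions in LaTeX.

An antiderivative is F(w) = \left(\frac{3 w^{4}}{4} + \frac{w}{2}\right) \left(\frac{3 \log{\left(w^{2} + 6 \right)}}{2} - \frac{5}{2 \left(w^{2} + 1\right)}\right).

Recognize the product-rule pattern: f = u'v + uv' with u = \frac{3 w^{4}}{4} + \frac{w}{2}, v = \frac{3 \log{\left(w^{2} + 6 \right)}}{2} - \frac{5}{2 \left(w^{2} + 1\right)}, so integration by parts undoes it.
Check: d/dw[\left(\frac{3 w^{4}}{4} + \frac{w}{2}\right) \left(\frac{3 \log{\left(w^{2} + 6 \right)}}{2} - \frac{5}{2 \left(w^{2} + 1\right)}\right)] = \frac{18 w^{9} \log{\left(w^{2} + 6 \right)} + 9 w^{9} + 144 w^{7} \log{\left(w^{2} + 6 \right)} + 3 w^{7} + 3 w^{6} \log{\left(w^{2} + 6 \right)} + 6 w^{6} + 234 w^{5} \log{\left(w^{2} + 6 \right)} - 111 w^{5} + 24 w^{4} \log{\left(w^{2} + 6 \right)} + 17 w^{4} + 108 w^{3} \log{\left(w^{2} + 6 \right)} - 180 w^{3} + 39 w^{2} \log{\left(w^{2} + 6 \right)} + 31 w^{2} + 18 \log{\left(w^{2} + 6 \right)} - 30}{4 w^{6} + 32 w^{4} + 52 w^{2} + 24}, which equals f(w).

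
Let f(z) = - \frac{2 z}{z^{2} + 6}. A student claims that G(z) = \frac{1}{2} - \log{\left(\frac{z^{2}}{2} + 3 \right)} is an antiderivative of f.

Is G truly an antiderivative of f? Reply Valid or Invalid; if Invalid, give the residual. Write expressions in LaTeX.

Valid: G'(z) = f(z).

d/dz[G] = - \frac{2 z}{z^{2} + 6}
This equals f(z) exactly, so the claim holds.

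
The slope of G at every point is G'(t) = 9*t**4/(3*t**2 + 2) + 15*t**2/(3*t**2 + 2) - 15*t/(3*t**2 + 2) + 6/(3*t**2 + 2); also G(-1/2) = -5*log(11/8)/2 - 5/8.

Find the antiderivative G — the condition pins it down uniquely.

The integrand splits into summands that can be handled one at a time.
A general antiderivative is t**3 + 3*t - 5*log(3*t**2/2 + 1)/2 + C.
The condition gives C = -5*log(11/8)/2 - 5/8 - (-13/8 - 5*log(11/8)/2) = 1.
So G(t) = (2*t**3 + 6*t - 5*log(3*t**2/2 + 1) + 2)/2.
Check: d/dt[(2*t**3 + 6*t - 5*log(3*t**2/2 + 1) + 2)/2] = (9*t**4 + 15*t**2 - 15*t + 6)/(3*t**2 + 2), which equals G'(t).

G(t) = (2*t**3 + 6*t - 5*log(3*t**2/2 + 1) + 2)/2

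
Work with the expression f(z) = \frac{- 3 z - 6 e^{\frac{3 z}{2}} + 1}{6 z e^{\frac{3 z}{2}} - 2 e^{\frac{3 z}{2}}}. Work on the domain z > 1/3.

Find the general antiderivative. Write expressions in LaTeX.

F(z) = - \frac{\left(3 e^{\frac{3 z}{2}} \log{\left(\frac{3 z}{2} - \frac{1}{2} \right)} - 1\right) e^{- \frac{3 z}{2}}}{3} + C

Recover f(z) by differentiating a candidate F(z); any mismatch rules it out.
Check: d/dz[- \frac{\left(3 e^{\frac{3 z}{2}} \log{\left(\frac{3 z}{2} - \frac{1}{2} \right)} - 1\right) e^{- \frac{3 z}{2}}}{3}] = \frac{- 3 z - 6 e^{\frac{3 z}{2}} + 1}{6 z e^{\frac{3 z}{2}} - 2 e^{\frac{3 z}{2}}} = f(z).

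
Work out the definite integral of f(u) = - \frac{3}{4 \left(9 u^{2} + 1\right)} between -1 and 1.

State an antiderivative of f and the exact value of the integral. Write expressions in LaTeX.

For F(u) to be correct the identity F'(u) - f(u) = 0 must hold.
F(u) = - \frac{\operatorname{atan}{\left(3 u \right)}}{4} is an antiderivative of f.
Check: d/du[- \frac{\operatorname{atan}{\left(3 u \right)}}{4}] = - \frac{3}{36 u^{2} + 4}, which equals f(u).
F(1) = - \frac{\operatorname{atan}{\left(3 \right)}}{4}; F(-1) = \frac{\operatorname{atan}{\left(3 \right)}}{4}.
Integral = F(1) - F(-1) = - \frac{\operatorname{atan}{\left(3 \right)}}{2}.

Antiderivative: F(u) = - \frac{\operatorname{atan}{\left(3 u \right)}}{4}; value = - \frac{\operatorname{atan}{\left(3 \right)}}{2}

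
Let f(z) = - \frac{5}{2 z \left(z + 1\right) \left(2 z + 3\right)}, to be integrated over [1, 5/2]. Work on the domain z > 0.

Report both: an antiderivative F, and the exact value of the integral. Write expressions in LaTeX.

Antiderivative: F(z) = - \frac{5 \log{\left(z \right)}}{6} + \frac{5 \log{\left(z + 1 \right)}}{2} - \frac{5 \log{\left(z + \frac{3}{2} \right)}}{3}; value = - \frac{5 \log{\left(4 \right)}}{3} - \frac{5 \log{\left(2 \right)}}{2} + \frac{5 \log{\left(\frac{5}{2} \right)}}{6} + \frac{5 \log{\left(\frac{7}{2} \right)}}{2}

The denominator factors as 2 z \left(z + 1\right) \left(2 z + 3\right); partial fractions split f into directly integrable pieces: - \frac{10}{3 \left(2 z + 3\right)} + \frac{5}{2 \left(z + 1\right)} - \frac{5}{6 z}.
F(z) = - \frac{5 \log{\left(z \right)}}{6} + \frac{5 \log{\left(z + 1 \right)}}{2} - \frac{5 \log{\left(z + \frac{3}{2} \right)}}{3} is an antiderivative of f.
Check: d/dz[- \frac{5 \log{\left(z \right)}}{6} + \frac{5 \log{\left(z + 1 \right)}}{2} - \frac{5 \log{\left(z + \frac{3}{2} \right)}}{3}] = - \frac{5}{4 z^{3} + 10 z^{2} + 6 z}, which equals f(z).
F(5/2) = - \frac{5 \log{\left(4 \right)}}{3} - \frac{5 \log{\left(\frac{5}{2} \right)}}{6} + \frac{5 \log{\left(\frac{7}{2} \right)}}{2}; F(1) = - \frac{5 \log{\left(\frac{5}{2} \right)}}{3} + \frac{5 \log{\left(2 \right)}}{2}.
Integral = F(5/2) - F(1) = - \frac{5 \log{\left(4 \right)}}{3} - \frac{5 \log{\left(2 \right)}}{2} + \frac{5 \log{\left(\frac{5}{2} \right)}}{6} + \frac{5 \log{\left(\frac{7}{2} \right)}}{2}.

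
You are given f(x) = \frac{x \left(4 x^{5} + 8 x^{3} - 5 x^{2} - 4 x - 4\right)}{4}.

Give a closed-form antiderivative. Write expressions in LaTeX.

A first test for any F(x): its x-derivative must equal f(x) identically.
Check: d/dx[\frac{x^{2} \left(240 x^{5} + 672 x^{3} - 525 x^{2} - 560 x - 840\right)}{1680}] = x^{6} + 2 x^{4} - \frac{5 x^{3}}{4} - x^{2} - x, which equals f(x).

An antiderivative is F(x) = \frac{x^{2} \left(240 x^{5} + 672 x^{3} - 525 x^{2} - 560 x - 840\right)}{1680}.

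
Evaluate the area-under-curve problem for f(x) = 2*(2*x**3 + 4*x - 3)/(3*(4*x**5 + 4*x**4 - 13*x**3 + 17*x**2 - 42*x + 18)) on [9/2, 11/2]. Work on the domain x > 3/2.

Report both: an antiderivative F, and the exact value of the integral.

The denominator factors as 3*(x + 3)*(2*x - 3)*(2*x - 1)*(x**2 + 2); partial fractions split f into directly integrable pieces: -2*(29*x + 1)/(1683*(x**2 + 2)) + 2/(63*(2*x - 1)) + 26/(153*(2*x - 3)) - 46/(693*(x + 3)).
F(x) = (1001*log(x - 3/2) + 187*log(x - 1/2) - 782*log(x + 3) - 203*log(x**2 + 2) - 7*sqrt(2)*atan(sqrt(2)*x/2))/11781 is an antiderivative of f.
Check: d/dx[(1001*log(x - 3/2) + 187*log(x - 1/2) - 782*log(x + 3) - 203*log(x**2 + 2) - 7*sqrt(2)*atan(sqrt(2)*x/2))/11781] = (4*x**3 + 8*x - 6)/(12*x**5 + 12*x**4 - 39*x**3 + 51*x**2 - 126*x + 54), which equals f(x).
F(11/2) = -46*log(17/2)/693 - 29*log(129/4)/1683 - sqrt(2)*atan(11*sqrt(2)/4)/1683 + log(5)/63 + 13*log(4)/153; F(9/2) = -46*log(15/2)/693 - 29*log(89/4)/1683 - sqrt(2)*atan(9*sqrt(2)/4)/1683 + log(4)/63 + 13*log(3)/153.
Integral = F(11/2) - F(9/2) = -46*log(17/2)/693 - 13*log(3)/153 - 29*log(129/4)/1683 - sqrt(2)*atan(11*sqrt(2)/4)/1683 + sqrt(2)*atan(9*sqrt(2)/4)/1683 + log(5)/63 + 29*log(89/4)/1683 + 74*log(4)/1071 + 46*log(15/2)/693.

Antiderivative: F(x) = (1001*log(x - 3/2) + 187*log(x - 1/2) - 782*log(x + 3) - 203*log(x**2 + 2) - 7*sqrt(2)*atan(sqrt(2)*x/2))/11781; value = -46*log(17/2)/693 - 13*log(3)/153 - 29*log(129/4)/1683 - sqrt(2)*atan(11*sqrt(2)/4)/1683 + sqrt(2)*atan(9*sqrt(2)/4)/1683 + log(5)/63 + 29*log(89/4)/1683 + 74*log(4)/1071 + 46*log(15/2)/693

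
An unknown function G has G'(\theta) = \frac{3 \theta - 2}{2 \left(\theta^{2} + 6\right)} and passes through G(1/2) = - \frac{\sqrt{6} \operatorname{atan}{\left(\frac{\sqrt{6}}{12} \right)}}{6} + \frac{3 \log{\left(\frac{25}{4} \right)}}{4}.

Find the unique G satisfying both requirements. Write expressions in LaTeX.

G(\theta) = \frac{3 \log{\left(\theta^{2} + 6 \right)}}{4} - \frac{\sqrt{6} \operatorname{atan}{\left(\frac{\sqrt{6} \theta}{6} \right)}}{6}

Whatever form G(\theta) takes, its d/d\theta must return the stated G'(\theta).
A general antiderivative is \frac{3 \log{\left(\theta^{2} + 6 \right)}}{4} - \frac{\sqrt{6} \operatorname{atan}{\left(\frac{\sqrt{6} \theta}{6} \right)}}{6} + C.
The condition gives C = - \frac{\sqrt{6} \operatorname{atan}{\left(\frac{\sqrt{6}}{12} \right)}}{6} + \frac{3 \log{\left(\frac{25}{4} \right)}}{4} - (- \frac{\sqrt{6} \operatorname{atan}{\left(\frac{\sqrt{6}}{12} \right)}}{6} + \frac{3 \log{\left(\frac{25}{4} \right)}}{4}) = 0.
So G(\theta) = \frac{3 \log{\left(\theta^{2} + 6 \right)}}{4} - \frac{\sqrt{6} \operatorname{atan}{\left(\frac{\sqrt{6} \theta}{6} \right)}}{6}.
Check: d/d\theta[\frac{3 \log{\left(\theta^{2} + 6 \right)}}{4} - \frac{\sqrt{6} \operatorname{atan}{\left(\frac{\sqrt{6} \theta}{6} \right)}}{6}] = \frac{3 \theta - 2}{2 \theta^{2} + 12}, which equals G'(\theta).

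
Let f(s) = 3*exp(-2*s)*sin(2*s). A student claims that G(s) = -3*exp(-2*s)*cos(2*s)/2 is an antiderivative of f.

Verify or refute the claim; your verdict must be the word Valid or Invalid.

d/ds[G] = (3*sin(2*s) + 3*cos(2*s))*exp(-2*s)
d/ds[G] - f(s) = 3*exp(-2*s)*cos(2*s) != 0.

Invalid: d/ds[G] - f = 3*exp(-2*s)*cos(2*s), which is not 0.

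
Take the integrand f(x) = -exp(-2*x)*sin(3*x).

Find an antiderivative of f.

An antiderivative is F(x) = (2*sin(3*x) + 3*cos(3*x))*exp(-2*x)/13.

Recover f(x) by differentiating a candidate F(x); any mismatch rules it out.
Check: d/dx[(2*sin(3*x) + 3*cos(3*x))*exp(-2*x)/13] = -exp(-2*x)*sin(3*x) = f(x).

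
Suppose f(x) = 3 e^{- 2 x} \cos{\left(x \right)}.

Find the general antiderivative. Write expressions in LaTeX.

Check any antiderivative F(x) by computing F'(x) and comparing it with f(x).
Check: d/dx[\frac{\left(3 \sin{\left(x \right)} - 6 \cos{\left(x \right)}\right) e^{- 2 x}}{5}] = 3 e^{- 2 x} \cos{\left(x \right)} = f(x).

F(x) = \frac{\left(3 \sin{\left(x \right)} - 6 \cos{\left(x \right)}\right) e^{- 2 x}}{5} + C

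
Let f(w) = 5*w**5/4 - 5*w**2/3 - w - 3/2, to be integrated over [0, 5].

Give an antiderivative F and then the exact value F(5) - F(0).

Antiderivative: F(w) = w*(15*w**5 - 40*w**2 - 36*w - 108)/72; value = 227935/72

Integrate term by term and add the pieces.
F(w) = w*(15*w**5 - 40*w**2 - 36*w - 108)/72 is an antiderivative of f.
Check: d/dw[w*(15*w**5 - 40*w**2 - 36*w - 108)/72] = 5*w**5/4 - 5*w**2/3 - w - 3/2 = f(w).
F(5) = 227935/72; F(0) = 0.
Integral = F(5) - F(0) = 227935/72.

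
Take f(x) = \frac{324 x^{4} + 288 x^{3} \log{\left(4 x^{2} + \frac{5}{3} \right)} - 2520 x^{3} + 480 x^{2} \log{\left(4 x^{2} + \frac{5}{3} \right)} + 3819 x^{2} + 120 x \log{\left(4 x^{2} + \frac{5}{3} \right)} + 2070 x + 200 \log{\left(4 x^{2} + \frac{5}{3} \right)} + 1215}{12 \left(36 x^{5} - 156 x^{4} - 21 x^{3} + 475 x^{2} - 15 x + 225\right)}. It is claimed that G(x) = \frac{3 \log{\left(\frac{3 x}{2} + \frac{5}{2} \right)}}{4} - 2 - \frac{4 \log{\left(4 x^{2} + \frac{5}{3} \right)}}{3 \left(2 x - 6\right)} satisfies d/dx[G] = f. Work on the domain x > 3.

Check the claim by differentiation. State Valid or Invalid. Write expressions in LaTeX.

Valid - the claim checks out under differentiation.

d/dx[G] = \frac{324 x^{4} + 288 x^{3} \log{\left(4 x^{2} + \frac{5}{3} \right)} - 2520 x^{3} + 480 x^{2} \log{\left(4 x^{2} + \frac{5}{3} \right)} + 3819 x^{2} + 120 x \log{\left(4 x^{2} + \frac{5}{3} \right)} + 2070 x + 200 \log{\left(4 x^{2} + \frac{5}{3} \right)} + 1215}{432 x^{5} - 1872 x^{4} - 252 x^{3} + 5700 x^{2} - 180 x + 2700}
This equals f(x) exactly, so the claim holds.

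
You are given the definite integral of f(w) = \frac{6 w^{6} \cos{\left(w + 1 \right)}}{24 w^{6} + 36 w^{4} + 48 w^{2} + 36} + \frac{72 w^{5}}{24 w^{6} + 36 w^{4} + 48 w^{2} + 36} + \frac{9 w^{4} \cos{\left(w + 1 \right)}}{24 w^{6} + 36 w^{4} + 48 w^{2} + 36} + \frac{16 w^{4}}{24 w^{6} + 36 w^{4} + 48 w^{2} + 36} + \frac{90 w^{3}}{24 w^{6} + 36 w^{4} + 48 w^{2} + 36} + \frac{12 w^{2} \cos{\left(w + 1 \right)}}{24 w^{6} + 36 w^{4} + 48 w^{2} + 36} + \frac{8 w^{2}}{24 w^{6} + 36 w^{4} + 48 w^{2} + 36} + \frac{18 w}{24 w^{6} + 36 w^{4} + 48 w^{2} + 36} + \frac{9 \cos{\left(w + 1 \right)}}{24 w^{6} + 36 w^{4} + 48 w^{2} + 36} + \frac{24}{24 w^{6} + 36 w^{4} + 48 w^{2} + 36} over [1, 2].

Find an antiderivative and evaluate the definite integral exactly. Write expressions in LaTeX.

Antiderivative: F(w) = \frac{9 \log{\left(2 w^{4} + w^{2} + 3 \right)} + 3 \sin{\left(w + 1 \right)} + 8 \operatorname{atan}{\left(w \right)}}{12}; value = - \frac{3 \log{\left(6 \right)}}{4} - \frac{\pi}{6} - \frac{\sin{\left(2 \right)}}{4} + \frac{\sin{\left(3 \right)}}{4} + \frac{2 \operatorname{atan}{\left(2 \right)}}{3} + \frac{3 \log{\left(39 \right)}}{4}

The integrand splits into summands that can be handled one at a time.
F(w) = \frac{9 \log{\left(2 w^{4} + w^{2} + 3 \right)} + 3 \sin{\left(w + 1 \right)} + 8 \operatorname{atan}{\left(w \right)}}{12} is an antiderivative of f.
Check: d/dw[\frac{9 \log{\left(2 w^{4} + w^{2} + 3 \right)} + 3 \sin{\left(w + 1 \right)} + 8 \operatorname{atan}{\left(w \right)}}{12}] = \frac{6 w^{6} \cos{\left(w + 1 \right)} + 72 w^{5} + 9 w^{4} \cos{\left(w + 1 \right)} + 16 w^{4} + 90 w^{3} + 12 w^{2} \cos{\left(w + 1 \right)} + 8 w^{2} + 18 w + 9 \cos{\left(w + 1 \right)} + 24}{24 w^{6} + 36 w^{4} + 48 w^{2} + 36}, which equals f(w).
F(2) = \frac{\sin{\left(3 \right)}}{4} + \frac{2 \operatorname{atan}{\left(2 \right)}}{3} + \frac{3 \log{\left(39 \right)}}{4}; F(1) = \frac{\sin{\left(2 \right)}}{4} + \frac{\pi}{6} + \frac{3 \log{\left(6 \right)}}{4}.
Integral = F(2) - F(1) = - \frac{3 \log{\left(6 \right)}}{4} - \frac{\pi}{6} - \frac{\sin{\left(2 \right)}}{4} + \frac{\sin{\left(3 \right)}}{4} + \frac{2 \operatorname{atan}{\left(2 \right)}}{3} + \frac{3 \log{\left(39 \right)}}{4}.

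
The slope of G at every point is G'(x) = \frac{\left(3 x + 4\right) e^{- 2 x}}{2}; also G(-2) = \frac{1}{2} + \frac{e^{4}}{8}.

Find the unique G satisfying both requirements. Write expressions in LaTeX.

Recognize the product-rule pattern: G'(x) = u'v + uv' with u = - \frac{3 x}{4} - \frac{11}{8}, v = e^{- 2 x}, so integration by parts undoes it.
A general antiderivative is \frac{\left(- 6 x - 11\right) e^{- 2 x}}{8} + C.
The condition gives C = \frac{1}{2} + \frac{e^{4}}{8} - (\frac{e^{4}}{8}) = \frac{1}{2}.
So G(x) = - \frac{\left(6 x - 4 e^{2 x} + 11\right) e^{- 2 x}}{8}.
Check: d/dx[- \frac{\left(6 x - 4 e^{2 x} + 11\right) e^{- 2 x}}{8}] = \frac{\left(3 x + 4\right) e^{- 2 x}}{2} = G'(x).

G(x) = - \frac{\left(6 x - 4 e^{2 x} + 11\right) e^{- 2 x}}{8}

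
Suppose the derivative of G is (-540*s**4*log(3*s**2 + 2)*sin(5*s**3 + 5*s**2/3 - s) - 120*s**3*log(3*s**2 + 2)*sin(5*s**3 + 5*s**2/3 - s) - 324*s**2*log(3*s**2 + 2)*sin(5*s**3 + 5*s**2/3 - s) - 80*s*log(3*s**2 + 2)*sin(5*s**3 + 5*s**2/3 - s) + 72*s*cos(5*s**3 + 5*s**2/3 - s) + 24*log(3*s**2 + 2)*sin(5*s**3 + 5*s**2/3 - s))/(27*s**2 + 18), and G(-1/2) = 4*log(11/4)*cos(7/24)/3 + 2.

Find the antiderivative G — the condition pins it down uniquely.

G(s) = 4*log(3*s**2 + 2)*cos(5*s**3 + 5*s**2/3 - s)/3 + 2

G'(s) has the shape u'v + uv' for u = 4*cos(5*s**3 + 5*s**2/3 - s)/3 and v = log(3*s**2 + 2) — it is the derivative of the product u*v.
A general antiderivative is 4*log(3*s**2 + 2)*cos(5*s**3 + 5*s**2/3 - s)/3 + C.
The condition gives C = 4*log(11/4)*cos(7/24)/3 + 2 - (4*log(11/4)*cos(7/24)/3) = 2.
So G(s) = 4*log(3*s**2 + 2)*cos(5*s**3 + 5*s**2/3 - s)/3 + 2.
Check: d/ds[4*log(3*s**2 + 2)*cos(5*s**3 + 5*s**2/3 - s)/3 + 2] = (-540*s**4*log(3*s**2 + 2)*sin(5*s**3 + 5*s**2/3 - s) - 120*s**3*log(3*s**2 + 2)*sin(5*s**3 + 5*s**2/3 - s) - 324*s**2*log(3*s**2 + 2)*sin(5*s**3 + 5*s**2/3 - s) - 80*s*log(3*s**2 + 2)*sin(5*s**3 + 5*s**2/3 - s) + 72*s*cos(5*s**3 + 5*s**2/3 - s) + 24*log(3*s**2 + 2)*sin(5*s**3 + 5*s**2/3 - s))/(27*s**2 + 18) = G'(s).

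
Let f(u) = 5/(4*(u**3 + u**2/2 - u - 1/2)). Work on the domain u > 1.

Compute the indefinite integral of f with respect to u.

Factor the denominator (2*(u - 1)*(u + 1)*(2*u + 1)) and decompose: f = -10/(3*(2*u + 1)) + 5/(4*(u + 1)) + 5/(12*(u - 1)); each piece integrates to a log, atan, or power term.
Check: d/du[5*log(u - 1)/12 - 5*log(u + 1/2)/3 + 5*log(u + 1)/4] = 5/(4*u**3 + 2*u**2 - 4*u - 2), which equals f(u).

F(u) = 5*log(u - 1)/12 - 5*log(u + 1/2)/3 + 5*log(u + 1)/4 + C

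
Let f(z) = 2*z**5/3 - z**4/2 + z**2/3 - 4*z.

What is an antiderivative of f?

Integrate term by term and add the pieces.
Check: d/dz[z**6/9 - z**5/10 + z**3/9 - 2*z**2] = 2*z**5/3 - z**4/2 + z**2/3 - 4*z = f(z).

An antiderivative is F(z) = z**6/9 - z**5/10 + z**3/9 - 2*z**2.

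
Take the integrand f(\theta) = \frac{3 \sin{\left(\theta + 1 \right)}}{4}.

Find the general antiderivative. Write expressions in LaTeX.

F(\theta) = - \frac{3 \cos{\left(\theta + 1 \right)}}{4} + C

A candidate is checked by its d/d\theta: the result must match f(\theta).
Check: d/d\theta[- \frac{3 \cos{\left(\theta + 1 \right)}}{4}] = \frac{3 \sin{\left(\theta + 1 \right)}}{4} = f(\theta).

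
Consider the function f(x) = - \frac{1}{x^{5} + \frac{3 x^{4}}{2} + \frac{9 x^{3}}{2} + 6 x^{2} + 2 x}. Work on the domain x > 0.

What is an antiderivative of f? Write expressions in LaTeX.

The denominator factors as x \left(x + 1\right) \left(2 x + 1\right) \left(x^{2} + 4\right); partial fractions split f into directly integrable pieces: - \frac{7 x - 12}{170 \left(x^{2} + 4\right)} + \frac{32}{17 \left(2 x + 1\right)} - \frac{2}{5 \left(x + 1\right)} - \frac{1}{2 x}.
Check: d/dx[- \frac{\log{\left(x \right)}}{2} + \frac{16 \log{\left(x + \frac{1}{2} \right)}}{17} - \frac{2 \log{\left(x + 1 \right)}}{5} - \frac{7 \log{\left(x^{2} + 4 \right)}}{340} + \frac{3 \operatorname{atan}{\left(\frac{x}{2} \right)}}{85}] = - \frac{2}{2 x^{5} + 3 x^{4} + 9 x^{3} + 12 x^{2} + 4 x}, which equals f(x).

An antiderivative is F(x) = - \frac{\log{\left(x \right)}}{2} + \frac{16 \log{\left(x + \frac{1}{2} \right)}}{17} - \frac{2 \log{\left(x + 1 \right)}}{5} - \frac{7 \log{\left(x^{2} + 4 \right)}}{340} + \frac{3 \operatorname{atan}{\left(\frac{x}{2} \right)}}{85}.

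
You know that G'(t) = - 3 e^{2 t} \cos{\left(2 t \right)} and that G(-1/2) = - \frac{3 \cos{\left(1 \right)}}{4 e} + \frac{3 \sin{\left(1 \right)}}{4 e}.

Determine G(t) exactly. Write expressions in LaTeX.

Check a candidate G(t) by differentiating: d/dt[G] must match the given G'(t).
A general antiderivative is - \frac{3 e^{2 t} \sin{\left(2 t \right)}}{4} - \frac{3 e^{2 t} \cos{\left(2 t \right)}}{4} + C.
The condition gives C = - \frac{3 \cos{\left(1 \right)}}{4 e} + \frac{3 \sin{\left(1 \right)}}{4 e} - (- \frac{3 \cos{\left(1 \right)}}{4 e} + \frac{3 \sin{\left(1 \right)}}{4 e}) = 0.
So G(t) = - \frac{3 e^{2 t} \sin{\left(2 t \right)}}{4} - \frac{3 e^{2 t} \cos{\left(2 t \right)}}{4}.
Check: d/dt[- \frac{3 e^{2 t} \sin{\left(2 t \right)}}{4} - \frac{3 e^{2 t} \cos{\left(2 t \right)}}{4}] = - 3 e^{2 t} \cos{\left(2 t \right)} = G'(t).

G(t) = - \frac{3 e^{2 t} \sin{\left(2 t \right)}}{4} - \frac{3 e^{2 t} \cos{\left(2 t \right)}}{4}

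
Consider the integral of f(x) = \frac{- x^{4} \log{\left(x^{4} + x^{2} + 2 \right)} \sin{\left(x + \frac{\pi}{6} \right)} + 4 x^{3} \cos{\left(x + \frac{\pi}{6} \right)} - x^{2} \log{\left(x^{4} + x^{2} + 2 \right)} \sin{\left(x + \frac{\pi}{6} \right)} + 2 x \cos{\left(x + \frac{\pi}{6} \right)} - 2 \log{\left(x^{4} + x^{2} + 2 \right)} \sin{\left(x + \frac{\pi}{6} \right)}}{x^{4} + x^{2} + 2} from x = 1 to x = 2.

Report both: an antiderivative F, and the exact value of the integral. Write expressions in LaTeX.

Antiderivative: F(x) = \log{\left(x^{4} + x^{2} + 2 \right)} \cos{\left(x + \frac{\pi}{6} \right)}; value = \log{\left(22 \right)} \cos{\left(\frac{\pi}{6} + 2 \right)} - \log{\left(4 \right)} \cos{\left(\frac{\pi}{6} + 1 \right)}

f has the shape u'v + uv' for u = \cos{\left(x + \frac{\pi}{6} \right)} and v = \log{\left(x^{4} + x^{2} + 2 \right)} — it is the derivative of the product u*v.
F(x) = \log{\left(x^{4} + x^{2} + 2 \right)} \cos{\left(x + \frac{\pi}{6} \right)} is an antiderivative of f.
Check: d/dx[\log{\left(x^{4} + x^{2} + 2 \right)} \cos{\left(x + \frac{\pi}{6} \right)}] = \frac{- x^{4} \log{\left(x^{4} + x^{2} + 2 \right)} \sin{\left(x + \frac{\pi}{6} \right)} + 4 x^{3} \cos{\left(x + \frac{\pi}{6} \right)} - x^{2} \log{\left(x^{4} + x^{2} + 2 \right)} \sin{\left(x + \frac{\pi}{6} \right)} + 2 x \cos{\left(x + \frac{\pi}{6} \right)} - 2 \log{\left(x^{4} + x^{2} + 2 \right)} \sin{\left(x + \frac{\pi}{6} \right)}}{x^{4} + x^{2} + 2} = f(x).
F(2) = \log{\left(22 \right)} \cos{\left(\frac{\pi}{6} + 2 \right)}; F(1) = \log{\left(4 \right)} \cos{\left(\frac{\pi}{6} + 1 \right)}.
Integral = F(2) - F(1) = \log{\left(22 \right)} \cos{\left(\frac{\pi}{6} + 2 \right)} - \log{\left(4 \right)} \cos{\left(\frac{\pi}{6} + 1 \right)}.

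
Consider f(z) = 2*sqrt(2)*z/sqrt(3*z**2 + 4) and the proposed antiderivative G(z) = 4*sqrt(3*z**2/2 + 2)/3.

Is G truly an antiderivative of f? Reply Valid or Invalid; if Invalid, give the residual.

Valid. The derivative of G reproduces f.

d/dz[G] = 2*sqrt(2)*z/sqrt(3*z**2 + 4)
This equals f(z) exactly, so the claim holds.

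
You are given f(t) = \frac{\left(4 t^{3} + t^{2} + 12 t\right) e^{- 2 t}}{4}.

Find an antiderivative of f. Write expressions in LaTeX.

An antiderivative is F(t) = - \frac{\left(8 t^{3} + 14 t^{2} + 38 t + 19\right) e^{- 2 t}}{16}.

f has the shape u'v + uv' for u = - \frac{t^{3}}{2} - \frac{7 t^{2}}{8} - \frac{19 t}{8} - \frac{19}{16} and v = e^{- 2 t} — it is the derivative of the product u*v.
Check: d/dt[- \frac{\left(8 t^{3} + 14 t^{2} + 38 t + 19\right) e^{- 2 t}}{16}] = \frac{\left(4 t^{3} + t^{2} + 12 t\right) e^{- 2 t}}{4} = f(t).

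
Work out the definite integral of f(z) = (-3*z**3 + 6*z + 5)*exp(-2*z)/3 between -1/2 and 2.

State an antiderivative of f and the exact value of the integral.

Recognize the product-rule pattern: f = u'v + uv' with u = z**3/2 + 3*z**2/4 - z/4 - 23/24, v = exp(-2*z), so integration by parts undoes it.
F(z) = (12*z**3 + 18*z**2 - 6*z - 23)*exp(-2*z)/24 is an antiderivative of f.
Check: d/dz[(12*z**3 + 18*z**2 - 6*z - 23)*exp(-2*z)/24] = (-3*z**3 + 6*z + 5)*exp(-2*z)/3 = f(z).
F(2) = 133*exp(-4)/24; F(-1/2) = -17*exp(1)/24.
Integral = F(2) - F(-1/2) = 133*exp(-4)/24 + 17*exp(1)/24.

Antiderivative: F(z) = (12*z**3 + 18*z**2 - 6*z - 23)*exp(-2*z)/24; value = 133*exp(-4)/24 + 17*exp(1)/24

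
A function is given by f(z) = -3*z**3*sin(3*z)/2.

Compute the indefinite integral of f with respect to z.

Any candidate F(z) must reproduce f(z) exactly when differentiated.
Check: d/dz[z**3*cos(3*z)/2 - z**2*sin(3*z)/2 - z*cos(3*z)/3 + sin(3*z)/9] = -3*z**3*sin(3*z)/2 = f(z).

F(z) = z**3*cos(3*z)/2 - z**2*sin(3*z)/2 - z*cos(3*z)/3 + sin(3*z)/9 + C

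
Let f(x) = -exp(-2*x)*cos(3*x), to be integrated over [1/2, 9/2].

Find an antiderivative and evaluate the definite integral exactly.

Since d/dx undoes antidifferentiation here, F'(x) = f(x) is required of F(x).
F(x) = (-3*sin(3*x) + 2*cos(3*x))*exp(-2*x)/13 is an antiderivative of f.
Check: d/dx[(-3*sin(3*x) + 2*cos(3*x))*exp(-2*x)/13] = -exp(-2*x)*cos(3*x) = f(x).
F(9/2) = -3*exp(-9)*sin(27/2)/13 + 2*exp(-9)*cos(27/2)/13; F(1/2) = -3*exp(-1)*sin(3/2)/13 + 2*exp(-1)*cos(3/2)/13.
Integral = F(9/2) - F(1/2) = -2*exp(-1)*cos(3/2)/13 - 3*exp(-9)*sin(27/2)/13 + 2*exp(-9)*cos(27/2)/13 + 3*exp(-1)*sin(3/2)/13.

Antiderivative: F(x) = (-3*sin(3*x) + 2*cos(3*x))*exp(-2*x)/13; value = -2*exp(-1)*cos(3/2)/13 - 3*exp(-9)*sin(27/2)/13 + 2*exp(-9)*cos(27/2)/13 + 3*exp(-1)*sin(3/2)/13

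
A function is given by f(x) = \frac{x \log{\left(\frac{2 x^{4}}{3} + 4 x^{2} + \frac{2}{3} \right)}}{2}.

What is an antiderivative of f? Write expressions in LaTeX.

An antiderivative is F(x) = \frac{x^{2} \log{\left(\frac{2 x^{4}}{3} + 4 x^{2} + \frac{2}{3} \right)} - 2 x^{2} - 2 \sqrt{2} \log{\left(x^{2} - 2 \sqrt{2} + 3 \right)} + 3 \log{\left(x^{2} - 2 \sqrt{2} + 3 \right)} + 2 \sqrt{2} \log{\left(x^{2} + 2 \sqrt{2} + 3 \right)} + 3 \log{\left(x^{2} + 2 \sqrt{2} + 3 \right)}}{4}.

Differentiate the proposed F(x) back; it has to land on f(x) exactly.
Check: d/dx[\frac{x^{2} \log{\left(\frac{2 x^{4}}{3} + 4 x^{2} + \frac{2}{3} \right)} - 2 x^{2} - 2 \sqrt{2} \log{\left(x^{2} - 2 \sqrt{2} + 3 \right)} + 3 \log{\left(x^{2} - 2 \sqrt{2} + 3 \right)} + 2 \sqrt{2} \log{\left(x^{2} + 2 \sqrt{2} + 3 \right)} + 3 \log{\left(x^{2} + 2 \sqrt{2} + 3 \right)}}{4}] = \frac{x \log{\left(\frac{x^{4}}{3} + 2 x^{2} + \frac{1}{3} \right)}}{2} + \frac{x \log{\left(2 \right)}}{2}, which equals f(x).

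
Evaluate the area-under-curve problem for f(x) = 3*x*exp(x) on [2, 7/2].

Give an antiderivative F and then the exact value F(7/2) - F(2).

f has the shape u'v + uv' for u = 3*x - 3 and v = exp(x) — it is the derivative of the product u*v.
F(x) = 3*(x - 1)*exp(x) is an antiderivative of f.
Check: d/dx[3*(x - 1)*exp(x)] = 3*x*exp(x) = f(x).
F(7/2) = 15*exp(7/2)/2; F(2) = 3*exp(2).
Integral = F(7/2) - F(2) = -3*exp(2) + 15*exp(7/2)/2.

Antiderivative: F(x) = 3*(x - 1)*exp(x); value = -3*exp(2) + 15*exp(7/2)/2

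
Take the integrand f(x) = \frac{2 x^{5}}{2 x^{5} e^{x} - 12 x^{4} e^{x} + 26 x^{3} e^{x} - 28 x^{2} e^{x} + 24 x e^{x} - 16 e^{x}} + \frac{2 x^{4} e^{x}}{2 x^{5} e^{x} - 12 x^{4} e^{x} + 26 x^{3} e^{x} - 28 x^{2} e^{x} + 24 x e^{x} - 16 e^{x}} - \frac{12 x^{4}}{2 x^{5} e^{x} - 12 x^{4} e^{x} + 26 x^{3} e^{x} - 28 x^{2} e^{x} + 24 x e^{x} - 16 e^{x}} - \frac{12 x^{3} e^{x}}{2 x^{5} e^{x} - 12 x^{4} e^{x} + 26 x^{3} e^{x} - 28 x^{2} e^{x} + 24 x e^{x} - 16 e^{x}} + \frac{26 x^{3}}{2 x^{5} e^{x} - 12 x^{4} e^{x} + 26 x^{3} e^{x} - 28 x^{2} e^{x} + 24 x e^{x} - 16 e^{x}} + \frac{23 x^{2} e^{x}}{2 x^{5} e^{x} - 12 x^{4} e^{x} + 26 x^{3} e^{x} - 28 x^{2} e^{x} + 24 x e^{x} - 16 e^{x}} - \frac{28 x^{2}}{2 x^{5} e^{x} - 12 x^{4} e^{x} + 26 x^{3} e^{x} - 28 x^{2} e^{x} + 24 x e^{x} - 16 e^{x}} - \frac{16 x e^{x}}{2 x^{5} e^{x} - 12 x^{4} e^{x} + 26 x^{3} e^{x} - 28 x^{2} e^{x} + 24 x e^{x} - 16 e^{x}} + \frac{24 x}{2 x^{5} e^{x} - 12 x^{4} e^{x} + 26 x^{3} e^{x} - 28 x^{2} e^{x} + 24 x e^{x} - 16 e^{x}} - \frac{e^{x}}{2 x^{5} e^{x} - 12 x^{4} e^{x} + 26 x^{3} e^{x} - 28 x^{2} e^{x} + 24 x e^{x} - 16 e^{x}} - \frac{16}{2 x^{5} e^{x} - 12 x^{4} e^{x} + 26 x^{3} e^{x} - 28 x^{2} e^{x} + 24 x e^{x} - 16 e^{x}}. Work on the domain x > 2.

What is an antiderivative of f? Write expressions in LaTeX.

An antiderivative is F(x) = \frac{\left(2 \left(x - 2\right)^{2} e^{x} \log{\left(x^{2} + 1 \right)} - 4 \left(x - 2\right)^{2} + e^{x}\right) e^{- x}}{4 \left(x - 2\right)^{2}}.

The integrand splits into summands that can be handled one at a time.
Check: d/dx[\frac{\left(2 \left(x - 2\right)^{2} e^{x} \log{\left(x^{2} + 1 \right)} - 4 \left(x - 2\right)^{2} + e^{x}\right) e^{- x}}{4 \left(x - 2\right)^{2}}] = \frac{2 x^{5} + 2 x^{4} e^{x} - 12 x^{4} - 12 x^{3} e^{x} + 26 x^{3} + 23 x^{2} e^{x} - 28 x^{2} - 16 x e^{x} + 24 x - e^{x} - 16}{2 x^{5} e^{x} - 12 x^{4} e^{x} + 26 x^{3} e^{x} - 28 x^{2} e^{x} + 24 x e^{x} - 16 e^{x}}, which equals f(x).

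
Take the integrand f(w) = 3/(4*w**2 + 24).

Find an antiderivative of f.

An antiderivative F(w) passes only if d/dw[F] lands on f(w) exactly.
Check: d/dw[sqrt(6)*atan(sqrt(6)*w/6)/8] = 3/(4*w**2 + 24) = f(w).

An antiderivative is F(w) = sqrt(6)*atan(sqrt(6)*w/6)/8.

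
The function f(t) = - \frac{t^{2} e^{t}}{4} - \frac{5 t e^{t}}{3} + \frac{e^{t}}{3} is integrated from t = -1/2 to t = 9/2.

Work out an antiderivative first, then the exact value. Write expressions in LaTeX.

Recognize the product-rule pattern: f = u'v + uv' with u = - \frac{t^{2}}{4} - \frac{7 t}{6} + \frac{3}{2}, v = e^{t}, so integration by parts undoes it.
F(t) = - \frac{t^{2} e^{t}}{4} - \frac{7 t e^{t}}{6} + \frac{3 e^{t}}{2} is an antiderivative of f.
Check: d/dt[- \frac{t^{2} e^{t}}{4} - \frac{7 t e^{t}}{6} + \frac{3 e^{t}}{2}] = - \frac{t^{2} e^{t}}{4} - \frac{5 t e^{t}}{3} + \frac{e^{t}}{3} = f(t).
F(9/2) = - \frac{141 e^{\frac{9}{2}}}{16}; F(-1/2) = \frac{97}{48 e^{\frac{1}{2}}}.
Integral = F(9/2) - F(-1/2) = - \frac{141 e^{\frac{9}{2}}}{16} - \frac{97}{48 e^{\frac{1}{2}}}.

Antiderivative: F(t) = - \frac{t^{2} e^{t}}{4} - \frac{7 t e^{t}}{6} + \frac{3 e^{t}}{2}; value = - \frac{141 e^{\frac{9}{2}}}{16} - \frac{97}{48 e^{\frac{1}{2}}}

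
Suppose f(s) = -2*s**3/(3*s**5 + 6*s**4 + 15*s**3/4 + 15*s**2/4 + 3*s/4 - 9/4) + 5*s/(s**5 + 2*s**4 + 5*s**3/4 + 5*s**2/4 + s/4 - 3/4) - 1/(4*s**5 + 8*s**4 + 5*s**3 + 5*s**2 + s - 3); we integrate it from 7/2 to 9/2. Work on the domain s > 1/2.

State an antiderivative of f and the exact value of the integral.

Factor the denominator (3*(s + 1)*(2*s - 1)*(2*s + 3)*(s**2 + 1)) and decompose: f = -(757*s + 171)/(390*(s**2 + 1)) - 44/(13*(2*s + 3)) + 52/(45*(2*s - 1)) + 55/(18*(s + 1)); each piece integrates to a log, atan, or power term.
F(s) = -(-1352*log(s - 1/2) - 7150*log(s + 1) + 3960*log(s + 3/2) + 2271*log(s**2 + 1) + 1026*atan(s))/2340 is an antiderivative of f.
Check: d/ds[-(-1352*log(s - 1/2) - 7150*log(s + 1) + 3960*log(s + 3/2) + 2271*log(s**2 + 1) + 1026*atan(s))/2340] = (-8*s**3 + 60*s - 3)/(12*s**5 + 24*s**4 + 15*s**3 + 15*s**2 + 3*s - 9), which equals f(s).
F(9/2) = -22*log(6)/13 - 757*log(85/4)/780 - 57*atan(9/2)/130 + 26*log(4)/45 + 55*log(11/2)/18; F(7/2) = -22*log(5)/13 - 757*log(53/4)/780 - 57*atan(7/2)/130 + 26*log(3)/45 + 55*log(9/2)/18.
Integral = F(9/2) - F(7/2) = -55*log(9/2)/18 - 22*log(6)/13 - 757*log(85/4)/780 - 26*log(3)/45 - 57*atan(9/2)/130 + 57*atan(7/2)/130 + 26*log(4)/45 + 757*log(53/4)/780 + 22*log(5)/13 + 55*log(11/2)/18.

Antiderivative: F(s) = -(-1352*log(s - 1/2) - 7150*log(s + 1) + 3960*log(s + 3/2) + 2271*log(s**2 + 1) + 1026*atan(s))/2340; value = -55*log(9/2)/18 - 22*log(6)/13 - 757*log(85/4)/780 - 26*log(3)/45 - 57*atan(9/2)/130 + 57*atan(7/2)/130 + 26*log(4)/45 + 757*log(53/4)/780 + 22*log(5)/13 + 55*log(11/2)/18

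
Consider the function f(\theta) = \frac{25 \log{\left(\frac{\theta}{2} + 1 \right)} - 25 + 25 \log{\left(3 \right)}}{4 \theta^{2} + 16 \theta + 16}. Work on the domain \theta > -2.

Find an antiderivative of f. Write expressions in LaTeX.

An antiderivative is F(\theta) = - \frac{25 \log{\left(\frac{3 \theta}{2} + 3 \right)}}{4 \theta + 8}.

f has the shape u'v + uv' for u = - \frac{25}{4 \left(\theta + 2\right)} and v = \log{\left(\frac{3 \theta}{2} + 3 \right)} — it is the derivative of the product u*v.
Check: d/d\theta[- \frac{25 \log{\left(\frac{3 \theta}{2} + 3 \right)}}{4 \theta + 8}] = \frac{25 \log{\left(\frac{\theta}{2} + 1 \right)} - 25 + 25 \log{\left(3 \right)}}{4 \theta^{2} + 16 \theta + 16} = f(\theta).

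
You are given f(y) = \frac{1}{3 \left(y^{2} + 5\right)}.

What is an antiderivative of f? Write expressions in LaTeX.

An antiderivative is F(y) = \frac{\sqrt{5} \operatorname{atan}{\left(\frac{\sqrt{5} y}{5} \right)}}{15}.

Since d/dy undoes antidifferentiation here, F'(y) = f(y) is required of F(y).
Check: d/dy[\frac{\sqrt{5} \operatorname{atan}{\left(\frac{\sqrt{5} y}{5} \right)}}{15}] = \frac{1}{3 y^{2} + 15}, which equals f(y).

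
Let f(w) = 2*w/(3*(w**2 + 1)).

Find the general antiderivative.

The substitution u = w**2 + 1 works: f is exactly (dF/du)*(du/dw) for that inner function.
Check: d/dw[log(w**2 + 1)/3] = 2*w/(3*w**2 + 3), which equals f(w).

F(w) = log(w**2 + 1)/3 + C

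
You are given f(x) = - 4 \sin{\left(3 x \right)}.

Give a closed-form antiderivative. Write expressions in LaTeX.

Check any antiderivative F(x) by computing F'(x) and comparing it with f(x).
Check: d/dx[\frac{4 \cos{\left(3 x \right)}}{3}] = - 4 \sin{\left(3 x \right)} = f(x).

An antiderivative is F(x) = \frac{4 \cos{\left(3 x \right)}}{3}.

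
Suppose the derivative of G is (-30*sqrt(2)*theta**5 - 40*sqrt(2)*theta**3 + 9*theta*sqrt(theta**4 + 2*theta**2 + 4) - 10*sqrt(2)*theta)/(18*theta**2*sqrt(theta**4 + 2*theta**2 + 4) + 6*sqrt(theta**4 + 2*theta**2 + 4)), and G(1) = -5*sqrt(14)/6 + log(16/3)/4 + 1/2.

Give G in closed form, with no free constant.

A candidate passes only if d/dtheta[G] lands on the given G'(theta) exactly.
A general antiderivative is -5*sqrt(theta**4/2 + theta**2 + 2)/3 + log(4*theta**2 + 4/3)/4 + C.
The condition gives C = -5*sqrt(14)/6 + log(16/3)/4 + 1/2 - (-5*sqrt(14)/6 + log(16/3)/4) = 1/2.
So G(theta) = (-10*sqrt(2)*sqrt(theta**4 + 2*theta**2 + 4) + 3*log(4*theta**2 + 4/3) + 6)/12.
Check: d/dtheta[(-10*sqrt(2)*sqrt(theta**4 + 2*theta**2 + 4) + 3*log(4*theta**2 + 4/3) + 6)/12] = (-30*sqrt(2)*theta**5 - 40*sqrt(2)*theta**3 + 9*theta*sqrt(theta**4 + 2*theta**2 + 4) - 10*sqrt(2)*theta)/(18*theta**2*sqrt(theta**4 + 2*theta**2 + 4) + 6*sqrt(theta**4 + 2*theta**2 + 4)) = G'(theta).

G(theta) = (-10*sqrt(2)*sqrt(theta**4 + 2*theta**2 + 4) + 3*log(4*theta**2 + 4/3) + 6)/12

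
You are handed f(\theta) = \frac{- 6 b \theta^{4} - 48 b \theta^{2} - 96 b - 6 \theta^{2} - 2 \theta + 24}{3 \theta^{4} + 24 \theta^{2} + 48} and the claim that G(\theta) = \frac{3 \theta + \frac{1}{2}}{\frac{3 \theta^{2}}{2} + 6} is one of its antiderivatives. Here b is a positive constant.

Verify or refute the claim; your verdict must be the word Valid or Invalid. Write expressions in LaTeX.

d/d\theta[G] = \frac{- 6 \theta^{2} - 2 \theta + 24}{3 \theta^{4} + 24 \theta^{2} + 48}
d/d\theta[G] - f(\theta) = 2 b != 0.

Invalid: d/d\theta[G] - f = 2 b, which is not 0.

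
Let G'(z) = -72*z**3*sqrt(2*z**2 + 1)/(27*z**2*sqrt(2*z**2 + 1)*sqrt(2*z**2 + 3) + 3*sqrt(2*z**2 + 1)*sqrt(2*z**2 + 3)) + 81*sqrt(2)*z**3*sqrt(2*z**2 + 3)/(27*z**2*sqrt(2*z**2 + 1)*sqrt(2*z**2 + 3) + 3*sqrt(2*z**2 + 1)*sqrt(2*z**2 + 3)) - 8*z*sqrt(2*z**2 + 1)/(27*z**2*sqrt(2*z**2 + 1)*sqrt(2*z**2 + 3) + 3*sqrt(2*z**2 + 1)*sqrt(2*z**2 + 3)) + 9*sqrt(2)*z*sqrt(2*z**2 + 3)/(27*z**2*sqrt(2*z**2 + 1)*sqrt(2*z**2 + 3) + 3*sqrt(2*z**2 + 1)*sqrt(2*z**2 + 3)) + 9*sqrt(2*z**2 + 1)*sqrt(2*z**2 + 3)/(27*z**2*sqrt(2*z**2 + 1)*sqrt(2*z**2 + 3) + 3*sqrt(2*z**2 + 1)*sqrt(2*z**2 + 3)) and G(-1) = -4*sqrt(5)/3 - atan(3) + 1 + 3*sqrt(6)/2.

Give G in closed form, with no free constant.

G(z) = (9*sqrt(2)*sqrt(2*z**2 + 1) - 8*sqrt(2*z**2 + 3) + 6*atan(3*z) + 6)/6

The integrand splits into summands that can be handled one at a time.
A general antiderivative is -4*sqrt(2*z**2 + 3)/3 + 3*sqrt(4*z**2 + 2)/2 + atan(3*z) + C.
The condition gives C = -4*sqrt(5)/3 - atan(3) + 1 + 3*sqrt(6)/2 - (-4*sqrt(5)/3 - atan(3) + 3*sqrt(6)/2) = 1.
So G(z) = (9*sqrt(2)*sqrt(2*z**2 + 1) - 8*sqrt(2*z**2 + 3) + 6*atan(3*z) + 6)/6.
Check: d/dz[(9*sqrt(2)*sqrt(2*z**2 + 1) - 8*sqrt(2*z**2 + 3) + 6*atan(3*z) + 6)/6] = (-72*z**3*sqrt(2*z**2 + 1) + 81*sqrt(2)*z**3*sqrt(2*z**2 + 3) - 8*z*sqrt(2*z**2 + 1) + 9*sqrt(2)*z*sqrt(2*z**2 + 3) + 9*sqrt(2*z**2 + 1)*sqrt(2*z**2 + 3))/(27*z**2*sqrt(2*z**2 + 1)*sqrt(2*z**2 + 3) + 3*sqrt(2*z**2 + 1)*sqrt(2*z**2 + 3)), which equals G'(z).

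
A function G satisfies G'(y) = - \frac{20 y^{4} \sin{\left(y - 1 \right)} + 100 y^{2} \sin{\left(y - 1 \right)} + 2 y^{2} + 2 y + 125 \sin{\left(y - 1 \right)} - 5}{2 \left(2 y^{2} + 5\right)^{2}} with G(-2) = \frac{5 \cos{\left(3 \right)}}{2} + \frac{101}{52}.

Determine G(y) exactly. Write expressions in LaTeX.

A first test for any G(y): its y-derivative must equal the given G'(y).
A general antiderivative is \frac{\frac{y}{2} + \frac{1}{4}}{2 y^{2} + 5} + \frac{5 \cos{\left(y - 1 \right)}}{2} + C.
The condition gives C = \frac{5 \cos{\left(3 \right)}}{2} + \frac{101}{52} - (\frac{5 \cos{\left(3 \right)}}{2} - \frac{3}{52}) = 2.
So G(y) = \frac{20 y^{2} \cos{\left(y - 1 \right)} + 16 y^{2} + 2 y + 50 \cos{\left(y - 1 \right)} + 41}{4 \left(2 y^{2} + 5\right)}.
Check: d/dy[\frac{20 y^{2} \cos{\left(y - 1 \right)} + 16 y^{2} + 2 y + 50 \cos{\left(y - 1 \right)} + 41}{4 \left(2 y^{2} + 5\right)}] = \frac{- 20 y^{4} \sin{\left(y - 1 \right)} - 100 y^{2} \sin{\left(y - 1 \right)} - 2 y^{2} - 2 y - 125 \sin{\left(y - 1 \right)} + 5}{8 y^{4} + 40 y^{2} + 50}, which equals G'(y).

G(y) = \frac{20 y^{2} \cos{\left(y - 1 \right)} + 16 y^{2} + 2 y + 50 \cos{\left(y - 1 \right)} + 41}{4 \left(2 y^{2} + 5\right)}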